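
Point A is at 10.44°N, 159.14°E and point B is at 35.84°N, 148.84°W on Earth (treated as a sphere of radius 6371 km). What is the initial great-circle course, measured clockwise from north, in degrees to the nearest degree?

53°

With φ₁ = 0.1822, φ₂ = 0.6255, Δλ = 0.9079 rad, the forward-azimuth formula gives
θ = atan2( sin Δλ cos φ₂ , cos φ₁ sin φ₂ − sin φ₁ cos φ₂ cos Δλ ) = atan2(0.6390, 0.4854) = 52.78°.
So the initial bearing is 53°.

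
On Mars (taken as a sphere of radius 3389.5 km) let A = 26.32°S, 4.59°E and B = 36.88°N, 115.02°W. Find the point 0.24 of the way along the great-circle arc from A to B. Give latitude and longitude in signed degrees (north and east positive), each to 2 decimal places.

-9.71°, -22.84°

Central angle δ = 2.2400 rad. Interpolating on the sphere with fraction f = 0.24:
P = [sin((1−f)δ)·A + sin(fδ)·B] / sin δ = 1.2640·A + 0.6529·B in Cartesian coordinates,
giving P = (0.9084, -0.3826, -0.1686), i.e. latitude -9.71°, longitude -22.84°.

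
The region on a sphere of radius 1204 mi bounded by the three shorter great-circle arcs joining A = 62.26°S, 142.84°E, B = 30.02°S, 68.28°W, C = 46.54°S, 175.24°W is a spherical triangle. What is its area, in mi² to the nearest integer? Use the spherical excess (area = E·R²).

Side lengths (central angles): a = 1.3802, b = 0.4935, c = 1.4729 rad; semiperimeter s = 1.6733.
By l'Huilier's theorem, tan(E/4) = √[tan(s/2) tan((s−a)/2) tan((s−b)/2) tan((s−c)/2)], giving spherical excess E = 0.4182 rad.
Area = E·R² = 0.4182 × (1204)² ≈ 606229 mi².

606229 mi²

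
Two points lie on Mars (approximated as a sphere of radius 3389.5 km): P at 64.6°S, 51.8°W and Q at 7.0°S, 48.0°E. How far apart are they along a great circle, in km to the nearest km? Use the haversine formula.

5197 km

In radians: φ₁ = -1.1275, φ₂ = -0.1222, Δλ = 99.800° = 1.7418 rad.
Haversine: a = sin²(Δφ/2) + cos φ₁ cos φ₂ sin²(Δλ/2) = 0.2321 + (0.4289)(0.9925)(0.5851) = 0.48119.
Central angle c = 2·arcsin(√a) = 1.53316 rad.
Distance = R·c = 3389.5 × 1.5332 ≈ 5197 km.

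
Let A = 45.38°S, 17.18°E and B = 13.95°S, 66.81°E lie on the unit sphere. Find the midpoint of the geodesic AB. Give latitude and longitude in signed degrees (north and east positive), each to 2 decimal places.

Central angle δ = 0.9108 rad. Interpolating on the sphere with fraction f = 0.5:
P = [sin((1−f)δ)·A + sin(fδ)·B] / sin δ = 0.5567·A + 0.5567·B in Cartesian coordinates,
giving P = (0.5864, 0.6122, -0.5305), i.e. latitude -32.04°, longitude 46.23°.

-32.04°, 46.23°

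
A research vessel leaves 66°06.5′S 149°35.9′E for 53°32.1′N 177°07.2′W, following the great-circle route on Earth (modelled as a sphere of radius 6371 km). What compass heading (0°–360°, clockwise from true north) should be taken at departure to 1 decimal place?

22.7°

Δλ = 33.282° = 0.5809 rad.
y = sin Δλ · cos φ₂ = (0.5488)(0.5943) = 0.3261
x = cos φ₁ sin φ₂ − sin φ₁ cos φ₂ cos Δλ = (0.4050)(0.8042) − (-0.9143)(0.5943)(0.8360) = 0.7800
θ = atan2(y, x) = 22.69°, so the bearing is 22.7°.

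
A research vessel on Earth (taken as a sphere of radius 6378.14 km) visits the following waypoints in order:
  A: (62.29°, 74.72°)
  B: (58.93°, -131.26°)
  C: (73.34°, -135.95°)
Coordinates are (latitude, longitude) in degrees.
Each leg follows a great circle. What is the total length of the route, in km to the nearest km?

7978 km

Leg A→B: central angle 0.9973 rad, distance 6360.9 km.
Leg B→C: central angle 0.2535 rad, distance 1616.8 km.
Total: 6360.9 + 1616.8 ≈ 7978 km.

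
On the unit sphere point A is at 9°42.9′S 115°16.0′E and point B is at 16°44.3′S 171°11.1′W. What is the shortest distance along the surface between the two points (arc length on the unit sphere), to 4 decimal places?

1.2494

With latitudes φ₁ = -9.715°, φ₂ = -16.738° and longitude difference Δλ = 73.548°:
Haversine: a = sin²(Δφ/2) + cos φ₁ cos φ₂ sin²(Δλ/2) = 0.0038 + (0.9857)(0.9576)(0.3584) = 0.34204.
Central angle c = 2·arcsin(√a) = 1.24937 rad.
On the unit sphere the arc length equals the central angle: 1.2494.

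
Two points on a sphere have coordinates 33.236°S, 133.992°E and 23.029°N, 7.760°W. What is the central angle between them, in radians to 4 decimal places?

2.5303 rad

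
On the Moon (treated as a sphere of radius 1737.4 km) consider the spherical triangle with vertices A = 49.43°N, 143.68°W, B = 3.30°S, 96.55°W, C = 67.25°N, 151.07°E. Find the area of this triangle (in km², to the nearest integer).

Side lengths (central angles): a = 1.7722, b = 0.6338, c = 1.1614 rad; semiperimeter s = 1.7837.
By l'Huilier's theorem, tan(E/4) = √[tan(s/2) tan((s−a)/2) tan((s−b)/2) tan((s−c)/2)], giving spherical excess E = 0.1539 rad.
Area = E·R² = 0.1539 × (1737.4)² ≈ 464653 km².

464653 km²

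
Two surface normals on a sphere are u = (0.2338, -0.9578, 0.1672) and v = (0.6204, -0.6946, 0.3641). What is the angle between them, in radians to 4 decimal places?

u·v = 0.8712; |u| = 1.0000, |v| = 1.0000.
cos θ = (u·v)/(|u||v|) = 0.8712, so θ = 0.5131 rad.

0.5131 rad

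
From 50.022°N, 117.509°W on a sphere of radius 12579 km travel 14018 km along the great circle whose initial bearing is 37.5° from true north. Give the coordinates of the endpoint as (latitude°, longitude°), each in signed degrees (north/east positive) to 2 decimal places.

Angular distance δ = d/R = 14018/12579 = 1.11440 rad; initial bearing θ = 0.6545 rad.
sin φ₂ = sin φ₁ cos δ + cos φ₁ sin δ cos θ = (0.7663)(0.4407) + (0.6425)(0.8976)(0.7934) = 0.7953, so φ₂ = 52.68°.
Δλ = atan2(sin θ sin δ cos φ₁, cos δ − sin φ₁ sin φ₂) = atan2(0.3511, -0.1687) = 115.663°.
λ₂ = -117.509° + 115.663° = -1.85°.

52.68°, -1.85°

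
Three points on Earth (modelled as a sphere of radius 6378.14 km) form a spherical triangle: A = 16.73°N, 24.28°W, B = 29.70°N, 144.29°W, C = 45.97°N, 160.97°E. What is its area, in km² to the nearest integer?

Side lengths (central angles): a = 0.7887, b = 2.0441, c = 1.8478 rad; semiperimeter s = 2.3403.
By l'Huilier's theorem, tan(E/4) = √[tan(s/2) tan((s−a)/2) tan((s−b)/2) tan((s−c)/2)], giving spherical excess E = 1.1464 rad.
Area = E·R² = 1.1464 × (6378.14)² ≈ 46635743 km².

46635743 km²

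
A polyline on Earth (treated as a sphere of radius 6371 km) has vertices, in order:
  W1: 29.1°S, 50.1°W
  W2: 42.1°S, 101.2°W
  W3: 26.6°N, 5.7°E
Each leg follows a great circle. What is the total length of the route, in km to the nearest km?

Leg W1→W2: central angle 0.7478 rad, distance 4764.4 km.
Leg W2→W3: central angle 2.0864 rad, distance 13292.4 km.
Total: 4764.4 + 13292.4 ≈ 18057 km.

18057 km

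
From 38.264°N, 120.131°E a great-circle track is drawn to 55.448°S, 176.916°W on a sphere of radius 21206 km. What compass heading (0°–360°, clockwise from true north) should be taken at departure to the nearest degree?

With φ₁ = 0.6678, φ₂ = -0.9678, Δλ = 1.0987 rad, the forward-azimuth formula gives
θ = atan2( sin Δλ cos φ₂ , cos φ₁ sin φ₂ − sin φ₁ cos φ₂ cos Δλ ) = atan2(0.5051, -0.8064) = 147.94°.
So the initial bearing is 148°.

148°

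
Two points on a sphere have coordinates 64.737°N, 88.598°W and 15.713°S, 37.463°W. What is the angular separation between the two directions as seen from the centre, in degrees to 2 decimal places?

Let φ₁ = 1.1299 rad, φ₂ = -0.2742 rad, and Δλ = 0.8925 rad.
cos c = sin φ₁ sin φ₂ + cos φ₁ cos φ₂ cos Δλ = (0.9044)(-0.2708) + (0.4268)(0.9626)(0.6275) = 0.01287,
so c = arccos(0.01287) = 1.55793 rad.
So the angular separation is 89.26°.

89.26°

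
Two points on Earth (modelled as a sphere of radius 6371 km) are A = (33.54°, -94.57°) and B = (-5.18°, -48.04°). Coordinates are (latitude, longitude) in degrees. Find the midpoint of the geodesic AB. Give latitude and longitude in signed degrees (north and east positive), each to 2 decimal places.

The central angle between A and B is δ = 1.0225 rad.
With f = 0.5, the slerp weights are sin((1−f)δ)/sin δ = 0.5733 and sin(fδ)/sin δ = 0.5733.
Weighted sum of the unit vectors: (0.5733)·(-0.0664,-0.8309,0.5525) + (0.5733)·(0.6659,-0.7406,-0.0903) = (0.3437, -0.9009, 0.2650).
Converting back: φ = atan2(z, √(x²+y²)) = 15.37°, λ = atan2(y, x) = -69.12°.

15.37°, -69.12°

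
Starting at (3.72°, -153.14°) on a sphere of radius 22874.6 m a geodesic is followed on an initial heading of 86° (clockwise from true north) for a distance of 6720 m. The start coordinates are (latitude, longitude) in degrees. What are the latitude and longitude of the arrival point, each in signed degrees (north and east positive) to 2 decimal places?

Angular distance δ = d/R = 6720/22874.6 = 0.29378 rad; initial bearing θ = 1.5010 rad.
sin φ₂ = sin φ₁ cos δ + cos φ₁ sin δ cos θ = (0.0649)(0.9572) + (0.9979)(0.2896)(0.0698) = 0.0823, so φ₂ = 4.72°.
Δλ = atan2(sin θ sin δ cos φ₁, cos δ − sin φ₁ sin φ₂) = atan2(0.2883, 0.9518) = 16.849°.
λ₂ = -153.140° + 16.849° = -136.29°.

4.72°, -136.29°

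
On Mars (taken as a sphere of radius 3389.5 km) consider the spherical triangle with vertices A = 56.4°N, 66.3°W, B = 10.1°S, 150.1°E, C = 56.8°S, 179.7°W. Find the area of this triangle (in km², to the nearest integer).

25981362 km²

Side lengths (central angles): a = 0.9114, b = 2.5275, c = 2.1952 rad; semiperimeter s = 2.8170.
By l'Huilier's theorem, tan(E/4) = √[tan(s/2) tan((s−a)/2) tan((s−b)/2) tan((s−c)/2)], giving spherical excess E = 2.2615 rad.
Area = E·R² = 2.2615 × (3389.5)² ≈ 25981362 km².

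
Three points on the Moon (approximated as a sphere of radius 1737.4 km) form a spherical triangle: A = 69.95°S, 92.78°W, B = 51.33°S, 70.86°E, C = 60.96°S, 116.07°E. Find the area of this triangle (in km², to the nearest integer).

Side lengths (central angles): a = 0.4595, b = 0.8291, c = 1.0147 rad; semiperimeter s = 1.1516.
By l'Huilier's theorem, tan(E/4) = √[tan(s/2) tan((s−a)/2) tan((s−b)/2) tan((s−c)/2)], giving spherical excess E = 0.2042 rad.
Area = E·R² = 0.2042 × (1737.4)² ≈ 616533 km².

616533 km²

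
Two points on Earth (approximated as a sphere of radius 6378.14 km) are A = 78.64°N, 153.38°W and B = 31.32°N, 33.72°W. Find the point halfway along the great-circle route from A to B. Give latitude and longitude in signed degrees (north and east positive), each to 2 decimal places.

62.65°, -46.46°

The central angle between A and B is δ = 1.1303 rad.
With f = 0.5, the slerp weights are sin((1−f)δ)/sin δ = 0.5921 and sin(fδ)/sin δ = 0.5921.
Weighted sum of the unit vectors: (0.5921)·(-0.1761,-0.0883,0.9804) + (0.5921)·(0.7106,-0.4742,0.5198) = (0.3164, -0.3330, 0.8882).
Converting back: φ = atan2(z, √(x²+y²)) = 62.65°, λ = atan2(y, x) = -46.46°.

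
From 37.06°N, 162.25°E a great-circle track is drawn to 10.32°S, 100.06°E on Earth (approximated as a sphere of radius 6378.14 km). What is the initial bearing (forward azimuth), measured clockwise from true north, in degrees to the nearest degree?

With φ₁ = 0.6468, φ₂ = -0.1801, Δλ = -1.0854 rad, the forward-azimuth formula gives
θ = atan2( sin Δλ cos φ₂ , cos φ₁ sin φ₂ − sin φ₁ cos φ₂ cos Δλ ) = atan2(-0.8702, -0.4196) = -115.74°.
Adding 360° brings this into [0°, 360°): 244°.

244°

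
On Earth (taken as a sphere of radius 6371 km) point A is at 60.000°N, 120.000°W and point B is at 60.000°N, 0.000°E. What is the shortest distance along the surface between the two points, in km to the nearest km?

5706 km

In radians: φ₁ = 1.0472, φ₂ = 1.0472, Δλ = 120.000° = 2.0944 rad.
cos c = sin φ₁ sin φ₂ + cos φ₁ cos φ₂ cos Δλ = (0.8660)(0.8660) + (0.5000)(0.5000)(-0.5000) = 0.62500,
so c = arccos(0.62500) = 0.89566 rad.
Distance = R·c = 6371 × 0.8957 ≈ 5706 km.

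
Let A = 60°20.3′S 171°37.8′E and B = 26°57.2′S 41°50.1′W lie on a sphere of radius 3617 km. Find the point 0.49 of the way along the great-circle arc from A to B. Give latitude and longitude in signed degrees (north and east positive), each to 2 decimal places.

-68.06°, -73.03°

The central angle between A and B is δ = 1.5449 rad.
With f = 0.49, the slerp weights are sin((1−f)δ)/sin δ = 0.7091 and sin(fδ)/sin δ = 0.6870.
Weighted sum of the unit vectors: (0.7091)·(-0.4896,0.0720,-0.8690) + (0.6870)·(0.6641,-0.5945,-0.4533) = (0.1091, -0.3574, -0.9276).
Converting back: φ = atan2(z, √(x²+y²)) = -68.06°, λ = atan2(y, x) = -73.03°.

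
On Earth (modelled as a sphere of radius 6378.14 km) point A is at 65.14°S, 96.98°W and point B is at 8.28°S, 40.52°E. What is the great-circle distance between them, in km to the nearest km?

11148 km

With latitudes φ₁ = -65.140°, φ₂ = -8.280° and longitude difference Δλ = 137.500°:
cos c = sin φ₁ sin φ₂ + cos φ₁ cos φ₂ cos Δλ = (-0.9073)(-0.1440) + (0.4204)(0.9896)(-0.7373) = -0.17606,
so c = arccos(-0.17606) = 1.74777 rad.
Distance = R·c = 6378.14 × 1.7478 ≈ 11148 km.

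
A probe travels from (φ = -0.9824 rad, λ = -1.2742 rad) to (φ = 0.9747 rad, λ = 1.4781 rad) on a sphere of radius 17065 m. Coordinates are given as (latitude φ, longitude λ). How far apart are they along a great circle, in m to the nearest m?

In radians: φ₁ = -0.9824, φ₂ = 0.9747, Δλ = 157.695° = 2.7523 rad.
cos c = sin φ₁ sin φ₂ + cos φ₁ cos φ₂ cos Δλ = (-0.8318)(0.8275) + (0.5550)(0.5614)(-0.9252) = -0.97666,
so c = arccos(-0.97666) = 2.92509 rad.
Distance = R·c = 17065 × 2.9251 ≈ 49917 m.

49917 m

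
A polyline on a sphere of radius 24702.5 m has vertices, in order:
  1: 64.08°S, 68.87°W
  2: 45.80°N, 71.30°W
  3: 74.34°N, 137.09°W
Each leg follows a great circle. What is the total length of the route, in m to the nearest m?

64572 m

Leg 1→2: central angle 1.9181 rad, distance 47380.9 m.
Leg 2→3: central angle 0.6959 rad, distance 17190.7 m.
Total: 47380.9 + 17190.7 ≈ 64572 m.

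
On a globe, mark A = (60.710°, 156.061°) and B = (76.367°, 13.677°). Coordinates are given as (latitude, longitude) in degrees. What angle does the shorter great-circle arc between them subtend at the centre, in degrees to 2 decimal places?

In radians: φ₁ = 1.0596, φ₂ = 1.3329, Δλ = -142.384° = -2.4851 rad.
cos c = sin φ₁ sin φ₂ + cos φ₁ cos φ₂ cos Δλ = (0.8722)(0.9718) + (0.4892)(0.2357)(-0.7921) = 0.75624,
so c = arccos(0.75624) = 0.71325 rad.
So the angular separation is 40.87°.

40.87°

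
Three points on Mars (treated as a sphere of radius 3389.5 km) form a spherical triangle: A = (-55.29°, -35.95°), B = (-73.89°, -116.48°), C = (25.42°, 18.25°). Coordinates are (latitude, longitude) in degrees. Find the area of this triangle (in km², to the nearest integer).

Side lengths (central angles): a = 2.2003, b = 1.6228, c = 0.6168 rad; semiperimeter s = 2.2200.
By l'Huilier's theorem, tan(E/4) = √[tan(s/2) tan((s−a)/2) tan((s−b)/2) tan((s−c)/2)], giving spherical excess E = 0.3165 rad.
Area = E·R² = 0.3165 × (3389.5)² ≈ 3635745 km².

3635745 km²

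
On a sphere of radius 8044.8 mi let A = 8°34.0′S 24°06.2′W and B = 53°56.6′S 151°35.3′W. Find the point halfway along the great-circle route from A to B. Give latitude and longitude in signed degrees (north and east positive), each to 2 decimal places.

-50.66°, -60.63°

Central angle δ = 1.8067 rad. Interpolating on the sphere with fraction f = 0.5:
P = [sin((1−f)δ)·A + sin(fδ)·B] / sin δ = 0.8078·A + 0.8078·B in Cartesian coordinates,
giving P = (0.3110, -0.5524, -0.7734), i.e. latitude -50.66°, longitude -60.63°.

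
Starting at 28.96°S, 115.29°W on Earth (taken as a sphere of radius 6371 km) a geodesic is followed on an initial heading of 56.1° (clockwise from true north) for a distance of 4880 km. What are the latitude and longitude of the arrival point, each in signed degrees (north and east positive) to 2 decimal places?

-0.61°, -80.16°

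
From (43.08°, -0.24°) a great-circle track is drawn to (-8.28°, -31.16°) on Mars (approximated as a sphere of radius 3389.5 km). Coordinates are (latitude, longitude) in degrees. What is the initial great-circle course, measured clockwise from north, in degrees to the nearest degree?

With φ₁ = 0.7519, φ₂ = -0.1445, Δλ = -0.5397 rad, the forward-azimuth formula gives
θ = atan2( sin Δλ cos φ₂ , cos φ₁ sin φ₂ − sin φ₁ cos φ₂ cos Δλ ) = atan2(-0.5085, -0.6850) = -143.41°.
Adding 360° brings this into [0°, 360°): 217°.

217°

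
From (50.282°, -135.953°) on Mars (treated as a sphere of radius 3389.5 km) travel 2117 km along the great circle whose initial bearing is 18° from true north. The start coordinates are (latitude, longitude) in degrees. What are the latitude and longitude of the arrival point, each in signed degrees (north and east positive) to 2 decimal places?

Angular distance δ = d/R = 2117/3389.5 = 0.62458 rad; initial bearing θ = 0.3142 rad.
sin φ₂ = sin φ₁ cos δ + cos φ₁ sin δ cos θ = (0.7692)(0.8112) + (0.6390)(0.5848)(0.9511) = 0.9794, so φ₂ = 78.34°.
Δλ = atan2(sin θ sin δ cos φ₁, cos δ − sin φ₁ sin φ₂) = atan2(0.1155, 0.0579) = 63.373°.
λ₂ = -135.953° + 63.373° = -72.58°.

78.34°, -72.58°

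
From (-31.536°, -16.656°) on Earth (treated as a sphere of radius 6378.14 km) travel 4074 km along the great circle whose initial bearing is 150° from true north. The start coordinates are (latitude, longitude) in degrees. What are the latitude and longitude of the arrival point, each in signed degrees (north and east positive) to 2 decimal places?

Angular distance δ = d/R = 4074/6378.14 = 0.63874 rad; initial bearing θ = 2.6180 rad.
sin φ₂ = sin φ₁ cos δ + cos φ₁ sin δ cos θ = (-0.5230)(0.8028) + (0.8523)(0.5962)(-0.8660) = -0.8600, so φ₂ = -59.31°.
Δλ = atan2(sin θ sin δ cos φ₁, cos δ − sin φ₁ sin φ₂) = atan2(0.2541, 0.3530) = 35.740°.
λ₂ = -16.656° + 35.740° = 19.08°.

-59.31°, 19.08°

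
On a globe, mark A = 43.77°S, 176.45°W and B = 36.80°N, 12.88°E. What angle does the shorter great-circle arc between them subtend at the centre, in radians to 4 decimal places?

2.9679 rad

Let φ₁ = -0.7639 rad, φ₂ = 0.6423 rad, and Δλ = -2.9788 rad.
Haversine: a = sin²(Δφ/2) + cos φ₁ cos φ₂ sin²(Δλ/2) = 0.4181 + (0.7221)(0.8007)(0.9934) = 0.99248.
Central angle c = 2·arcsin(√a) = 2.96794 rad.
So the angular separation is 2.9679 rad.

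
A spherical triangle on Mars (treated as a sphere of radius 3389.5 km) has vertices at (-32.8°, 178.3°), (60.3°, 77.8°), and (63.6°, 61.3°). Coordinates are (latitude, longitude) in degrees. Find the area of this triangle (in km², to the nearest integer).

Side lengths (central angles): a = 0.1466, b = 2.2848, c = 2.1489 rad; semiperimeter s = 2.2902.
By l'Huilier's theorem, tan(E/4) = √[tan(s/2) tan((s−a)/2) tan((s−b)/2) tan((s−c)/2)], giving spherical excess E = 0.1106 rad.
Area = E·R² = 0.1106 × (3389.5)² ≈ 1271035 km².

1271035 km²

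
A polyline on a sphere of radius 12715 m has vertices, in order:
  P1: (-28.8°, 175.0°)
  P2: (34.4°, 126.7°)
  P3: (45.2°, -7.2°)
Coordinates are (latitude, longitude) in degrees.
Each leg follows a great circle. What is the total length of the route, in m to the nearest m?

37299 m

Leg P1→P2: central angle 1.3604 rad, distance 17297.8 m.
Leg P2→P3: central angle 1.5731 rad, distance 20001.4 m.
Total: 17297.8 + 20001.4 ≈ 37299 m.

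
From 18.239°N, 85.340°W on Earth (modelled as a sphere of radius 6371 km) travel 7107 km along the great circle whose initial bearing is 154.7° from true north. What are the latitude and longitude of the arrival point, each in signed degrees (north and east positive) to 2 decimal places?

-39.31°, -55.60°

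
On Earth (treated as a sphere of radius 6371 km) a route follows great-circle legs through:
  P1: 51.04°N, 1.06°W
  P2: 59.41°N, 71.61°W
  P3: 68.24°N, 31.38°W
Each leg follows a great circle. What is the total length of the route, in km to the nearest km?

6500 km

Leg P1→P2: central angle 0.6826 rad, distance 4349.0 km.
Leg P2→P3: central angle 0.3377 rad, distance 2151.4 km.
Total: 4349.0 + 2151.4 ≈ 6500 km.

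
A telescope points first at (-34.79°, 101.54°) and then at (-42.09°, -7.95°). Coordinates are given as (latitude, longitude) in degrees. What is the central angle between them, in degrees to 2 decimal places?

In radians: φ₁ = -0.6072, φ₂ = -0.7346, Δλ = -109.490° = -1.9110 rad.
cos c = sin φ₁ sin φ₂ + cos φ₁ cos φ₂ cos Δλ = (-0.5706)(-0.6703) + (0.8212)(0.7421)(-0.3336) = 0.17912,
so c = arccos(0.17912) = 1.39071 rad.
So the angular separation is 79.68°.

79.68°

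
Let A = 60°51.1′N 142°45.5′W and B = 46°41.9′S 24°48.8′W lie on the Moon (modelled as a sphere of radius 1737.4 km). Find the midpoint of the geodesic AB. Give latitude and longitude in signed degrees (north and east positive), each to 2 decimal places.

13.05°, -68.05°

Central angle δ = 2.4851 rad. Interpolating on the sphere with fraction f = 0.5:
P = [sin((1−f)δ)·A + sin(fδ)·B] / sin δ = 1.5509·A + 1.5509·B in Cartesian coordinates,
giving P = (0.3641, -0.9036, 0.2258), i.e. latitude 13.05°, longitude -68.05°.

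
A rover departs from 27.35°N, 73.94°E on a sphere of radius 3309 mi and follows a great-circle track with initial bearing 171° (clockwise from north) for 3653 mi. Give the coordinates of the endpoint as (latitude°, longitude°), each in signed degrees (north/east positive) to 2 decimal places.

-35.21°, 83.79°

Angular distance δ = d/R = 3653/3309 = 1.10396 rad; initial bearing θ = 2.9845 rad.
sin φ₂ = sin φ₁ cos δ + cos φ₁ sin δ cos θ = (0.4594)(0.4501) + (0.8882)(0.8930)(-0.9877) = -0.5766, so φ₂ = -35.21°.
Δλ = atan2(sin θ sin δ cos φ₁, cos δ − sin φ₁ sin φ₂) = atan2(0.1241, 0.7150) = 9.845°.
λ₂ = 73.940° + 9.845° = 83.79°.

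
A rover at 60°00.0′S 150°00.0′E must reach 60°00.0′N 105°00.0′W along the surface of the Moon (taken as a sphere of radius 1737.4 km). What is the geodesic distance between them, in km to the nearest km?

4383 km

Let φ₁ = -1.0472 rad, φ₂ = 1.0472 rad, and Δλ = 1.8326 rad.
Haversine: a = sin²(Δφ/2) + cos φ₁ cos φ₂ sin²(Δλ/2) = 0.7500 + (0.5000)(0.5000)(0.6294) = 0.90735.
Central angle c = 2·arcsin(√a) = 2.52302 rad.
Distance = R·c = 1737.4 × 2.5230 ≈ 4383 km.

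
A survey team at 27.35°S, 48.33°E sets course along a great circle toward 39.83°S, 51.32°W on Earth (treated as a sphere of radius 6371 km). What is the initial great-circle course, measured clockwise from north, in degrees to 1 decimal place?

With φ₁ = -0.4773, φ₂ = -0.6952, Δλ = -1.7392 rad, the forward-azimuth formula gives
θ = atan2( sin Δλ cos φ₂ , cos φ₁ sin φ₂ − sin φ₁ cos φ₂ cos Δλ ) = atan2(-0.7571, -0.6281) = -129.68°.
Adding 360° brings this into [0°, 360°): 230.3°.

230.3°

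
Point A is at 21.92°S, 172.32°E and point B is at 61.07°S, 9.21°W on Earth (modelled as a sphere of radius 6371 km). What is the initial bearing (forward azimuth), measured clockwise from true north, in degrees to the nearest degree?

Δλ = 178.470° = 3.1149 rad.
y = sin Δλ · cos φ₂ = (0.0267)(0.4837) = 0.0129
x = cos φ₁ sin φ₂ − sin φ₁ cos φ₂ cos Δλ = (0.9277)(-0.8752) − (-0.3733)(0.4837)(-0.9996) = -0.9925
θ = atan2(y, x) = 179.25°, so the bearing is 179°.

179°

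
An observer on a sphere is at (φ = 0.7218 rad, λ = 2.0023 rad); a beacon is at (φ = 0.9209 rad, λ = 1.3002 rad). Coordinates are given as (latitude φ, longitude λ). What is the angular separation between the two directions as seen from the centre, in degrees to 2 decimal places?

Let φ₁ = 0.7218 rad, φ₂ = 0.9209 rad, and Δλ = -0.7021 rad.
Haversine: a = sin²(Δφ/2) + cos φ₁ cos φ₂ sin²(Δλ/2) = 0.0099 + (0.7506)(0.6051)(0.1183) = 0.06359.
Central angle c = 2·arcsin(√a) = 0.50984 rad.
So the angular separation is 29.21°.

29.21°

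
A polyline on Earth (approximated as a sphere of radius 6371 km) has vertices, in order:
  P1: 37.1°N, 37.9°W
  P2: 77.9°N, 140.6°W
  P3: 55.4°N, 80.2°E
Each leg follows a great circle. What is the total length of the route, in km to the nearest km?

Leg P1→P2: central angle 0.9848 rad, distance 6274.0 km.
Leg P2→P3: central angle 0.7745 rad, distance 4934.6 km.
Total: 6274.0 + 4934.6 ≈ 11209 km.

11209 km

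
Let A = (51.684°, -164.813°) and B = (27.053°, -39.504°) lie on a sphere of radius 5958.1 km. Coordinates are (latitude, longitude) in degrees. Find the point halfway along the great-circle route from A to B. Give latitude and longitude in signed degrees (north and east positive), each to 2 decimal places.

Central angle δ = 1.5331 rad. Interpolating on the sphere with fraction f = 0.5:
P = [sin((1−f)δ)·A + sin(fδ)·B] / sin δ = 0.6941·A + 0.6941·B in Cartesian coordinates,
giving P = (0.0616, -0.5060, 0.8603), i.e. latitude 59.35°, longitude -83.05°.

59.35°, -83.05°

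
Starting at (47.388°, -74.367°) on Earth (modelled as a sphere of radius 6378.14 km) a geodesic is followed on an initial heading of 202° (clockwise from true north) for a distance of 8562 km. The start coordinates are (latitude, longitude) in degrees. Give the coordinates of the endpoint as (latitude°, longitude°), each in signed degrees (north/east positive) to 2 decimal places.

Angular distance δ = d/R = 8562/6378.14 = 1.34240 rad; initial bearing θ = 3.5256 rad.
sin φ₂ = sin φ₁ cos δ + cos φ₁ sin δ cos θ = (0.7360)(0.2264) + (0.6770)(0.9740)(-0.9272) = -0.4448, so φ₂ = -26.41°.
Δλ = atan2(sin θ sin δ cos φ₁, cos δ − sin φ₁ sin φ₂) = atan2(-0.2470, 0.5538) = -24.041°.
λ₂ = -74.367° − 24.041° = -98.41°.

-26.41°, -98.41°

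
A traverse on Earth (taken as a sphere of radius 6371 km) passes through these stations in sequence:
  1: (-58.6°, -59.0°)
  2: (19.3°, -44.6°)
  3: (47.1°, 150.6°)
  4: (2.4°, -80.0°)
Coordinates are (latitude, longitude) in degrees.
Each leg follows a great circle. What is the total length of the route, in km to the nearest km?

33875 km

Leg 1→2: central angle 1.3754 rad, distance 8762.6 km.
Leg 2→3: central angle 1.9583 rad, distance 12476.3 km.
Leg 3→4: central angle 1.9834 rad, distance 12636.4 km.
Total: 8762.6 + 12476.3 + 12636.4 ≈ 33875 km.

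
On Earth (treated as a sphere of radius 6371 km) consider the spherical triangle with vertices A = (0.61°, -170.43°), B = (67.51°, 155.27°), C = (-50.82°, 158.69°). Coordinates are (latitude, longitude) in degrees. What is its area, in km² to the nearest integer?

Side lengths (central angles): a = 2.0657, b = 1.0076, c = 1.2389 rad; semiperimeter s = 2.1561.
By l'Huilier's theorem, tan(E/4) = √[tan(s/2) tan((s−a)/2) tan((s−b)/2) tan((s−c)/2)], giving spherical excess E = 0.6503 rad.
Area = E·R² = 0.6503 × (6371)² ≈ 26394622 km².

26394622 km²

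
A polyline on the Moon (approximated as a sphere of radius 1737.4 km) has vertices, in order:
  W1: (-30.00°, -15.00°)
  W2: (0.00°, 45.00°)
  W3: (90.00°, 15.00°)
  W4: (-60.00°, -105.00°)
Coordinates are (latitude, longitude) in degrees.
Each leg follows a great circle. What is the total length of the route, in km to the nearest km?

9229 km

Leg W1→W2: central angle 1.1230 rad, distance 1951.0 km.
Leg W2→W3: central angle 1.5708 rad, distance 2729.1 km.
Leg W3→W4: central angle 2.6180 rad, distance 4548.5 km.
Total: 1951.0 + 2729.1 + 4548.5 ≈ 9229 km.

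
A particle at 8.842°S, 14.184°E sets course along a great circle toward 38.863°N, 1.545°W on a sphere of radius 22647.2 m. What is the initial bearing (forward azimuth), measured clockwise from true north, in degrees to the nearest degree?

344°

Δλ = -15.729° = -0.2745 rad.
y = sin Δλ · cos φ₂ = (-0.2711)(0.7786) = -0.2111
x = cos φ₁ sin φ₂ − sin φ₁ cos φ₂ cos Δλ = (0.9881)(0.6275) − (-0.1537)(0.7786)(0.9626) = 0.7352
θ = atan2(y, x) = -16.02°; adding 360° gives 344°.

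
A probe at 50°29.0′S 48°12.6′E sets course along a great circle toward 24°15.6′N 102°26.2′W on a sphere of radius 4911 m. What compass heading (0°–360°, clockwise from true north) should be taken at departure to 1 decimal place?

Δλ = -150.647° = -2.6293 rad.
y = sin Δλ · cos φ₂ = (-0.4902)(0.9117) = -0.4469
x = cos φ₁ sin φ₂ − sin φ₁ cos φ₂ cos Δλ = (0.6363)(0.4109) − (-0.7714)(0.9117)(-0.8716) = -0.3516
θ = atan2(y, x) = -128.19°; adding 360° gives 231.8°.

231.8°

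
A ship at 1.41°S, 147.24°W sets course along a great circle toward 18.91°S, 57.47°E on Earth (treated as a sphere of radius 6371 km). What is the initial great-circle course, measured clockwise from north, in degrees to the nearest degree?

With φ₁ = -0.0246, φ₂ = -0.3300, Δλ = -2.7103 rad, the forward-azimuth formula gives
θ = atan2( sin Δλ cos φ₂ , cos φ₁ sin φ₂ − sin φ₁ cos φ₂ cos Δλ ) = atan2(-0.3955, -0.3451) = -131.11°.
Adding 360° brings this into [0°, 360°): 229°.

229°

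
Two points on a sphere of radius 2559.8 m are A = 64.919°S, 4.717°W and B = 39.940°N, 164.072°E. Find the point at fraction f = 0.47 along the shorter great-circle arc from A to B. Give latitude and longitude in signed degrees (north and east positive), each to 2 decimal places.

Central angle δ = 2.6912 rad. Interpolating on the sphere with fraction f = 0.47:
P = [sin((1−f)δ)·A + sin(fδ)·B] / sin δ = 2.2731·A + 2.1903·B in Cartesian coordinates,
giving P = (-0.6546, 0.3816, -0.6526), i.e. latitude -40.74°, longitude 149.76°.

-40.74°, 149.76°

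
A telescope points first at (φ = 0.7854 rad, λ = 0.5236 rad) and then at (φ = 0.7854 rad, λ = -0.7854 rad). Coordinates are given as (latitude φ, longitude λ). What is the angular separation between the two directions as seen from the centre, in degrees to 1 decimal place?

In radians: φ₁ = 0.7854, φ₂ = 0.7854, Δλ = -75.000° = -1.3090 rad.
Haversine: a = sin²(Δφ/2) + cos φ₁ cos φ₂ sin²(Δλ/2) = 0.0000 + (0.7071)(0.7071)(0.3706) = 0.18530.
Central angle c = 2·arcsin(√a) = 0.89000 rad.
So the angular separation is 51.0°.

51.0°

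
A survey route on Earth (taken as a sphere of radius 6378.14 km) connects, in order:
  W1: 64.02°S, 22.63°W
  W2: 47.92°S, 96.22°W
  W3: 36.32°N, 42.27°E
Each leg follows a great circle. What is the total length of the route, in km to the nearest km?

Leg W1→W2: central angle 0.7225 rad, distance 4608.3 km.
Leg W2→W3: central angle 2.5754 rad, distance 16426.3 km.
Total: 4608.3 + 16426.3 ≈ 21035 km.

21035 km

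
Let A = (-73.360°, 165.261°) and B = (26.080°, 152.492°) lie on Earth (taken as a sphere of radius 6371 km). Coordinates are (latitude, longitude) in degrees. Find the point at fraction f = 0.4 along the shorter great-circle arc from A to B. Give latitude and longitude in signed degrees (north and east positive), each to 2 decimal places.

-33.70°, 156.32°

Central angle δ = 1.7420 rad. Interpolating on the sphere with fraction f = 0.4:
P = [sin((1−f)δ)·A + sin(fδ)·B] / sin δ = 0.8779·A + 0.6513·B in Cartesian coordinates,
giving P = (-0.7620, 0.3341, -0.5548), i.e. latitude -33.70°, longitude 156.32°.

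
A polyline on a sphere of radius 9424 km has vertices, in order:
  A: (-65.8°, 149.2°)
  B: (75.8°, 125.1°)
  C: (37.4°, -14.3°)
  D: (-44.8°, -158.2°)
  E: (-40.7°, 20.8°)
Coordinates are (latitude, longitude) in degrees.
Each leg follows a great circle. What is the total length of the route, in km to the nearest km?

74479 km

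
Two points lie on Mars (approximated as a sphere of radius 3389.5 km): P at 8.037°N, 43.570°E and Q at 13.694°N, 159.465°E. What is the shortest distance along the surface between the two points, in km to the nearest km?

6671 km

In radians: φ₁ = 0.1403, φ₂ = 0.2390, Δλ = 115.895° = 2.0227 rad.
cos c = sin φ₁ sin φ₂ + cos φ₁ cos φ₂ cos Δλ = (0.1398)(0.2367) + (0.9902)(0.9716)(-0.4367) = -0.38704,
so c = arccos(-0.38704) = 1.96822 rad.
Distance = R·c = 3389.5 × 1.9682 ≈ 6671 km.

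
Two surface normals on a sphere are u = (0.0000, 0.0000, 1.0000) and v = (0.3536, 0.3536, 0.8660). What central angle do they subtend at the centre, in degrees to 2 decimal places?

30.00°

u·v = 0.8660; |u| = 1.0000, |v| = 1.0000.
cos θ = (u·v)/(|u||v|) = 0.8660, so θ = 30.00°.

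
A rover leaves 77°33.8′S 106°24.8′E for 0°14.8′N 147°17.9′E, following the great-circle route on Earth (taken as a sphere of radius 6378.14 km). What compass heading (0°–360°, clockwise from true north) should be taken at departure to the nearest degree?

42°

Δλ = 40.885° = 0.7136 rad.
y = sin Δλ · cos φ₂ = (0.6545)(1.0000) = 0.6545
x = cos φ₁ sin φ₂ − sin φ₁ cos φ₂ cos Δλ = (0.2154)(0.0043) − (-0.9765)(1.0000)(0.7560) = 0.7392
θ = atan2(y, x) = 41.52°, so the bearing is 42°.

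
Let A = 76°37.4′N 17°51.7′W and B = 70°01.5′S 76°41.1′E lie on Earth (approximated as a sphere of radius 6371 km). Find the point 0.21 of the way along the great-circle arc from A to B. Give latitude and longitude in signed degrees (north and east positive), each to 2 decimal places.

48.99°, 28.46°

Central angle δ = 2.7404 rad. Interpolating on the sphere with fraction f = 0.21:
P = [sin((1−f)δ)·A + sin(fδ)·B] / sin δ = 2.1220·A + 1.3938·B in Cartesian coordinates,
giving P = (0.5769, 0.3127, 0.7545), i.e. latitude 48.99°, longitude 28.46°.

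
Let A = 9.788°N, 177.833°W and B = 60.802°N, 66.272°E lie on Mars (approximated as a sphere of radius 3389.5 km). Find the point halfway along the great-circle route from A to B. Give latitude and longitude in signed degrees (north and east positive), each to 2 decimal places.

Central angle δ = 1.6324 rad. Interpolating on the sphere with fraction f = 0.5:
P = [sin((1−f)δ)·A + sin(fδ)·B] / sin δ = 0.7299·A + 0.7299·B in Cartesian coordinates,
giving P = (-0.5755, 0.2988, 0.7613), i.e. latitude 49.58°, longitude 152.56°.

49.58°, 152.56°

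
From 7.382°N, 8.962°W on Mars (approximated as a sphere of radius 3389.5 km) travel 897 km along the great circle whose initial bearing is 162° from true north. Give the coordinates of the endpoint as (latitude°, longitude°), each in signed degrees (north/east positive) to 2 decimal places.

Angular distance δ = d/R = 897/3389.5 = 0.26464 rad; initial bearing θ = 2.8274 rad.
sin φ₂ = sin φ₁ cos δ + cos φ₁ sin δ cos θ = (0.1285)(0.9652) + (0.9917)(0.2616)(-0.9511) = -0.1227, so φ₂ = -7.05°.
Δλ = atan2(sin θ sin δ cos φ₁, cos δ − sin φ₁ sin φ₂) = atan2(0.0802, 0.9809) = 4.671°.
λ₂ = -8.962° + 4.671° = -4.29°.

-7.05°, -4.29°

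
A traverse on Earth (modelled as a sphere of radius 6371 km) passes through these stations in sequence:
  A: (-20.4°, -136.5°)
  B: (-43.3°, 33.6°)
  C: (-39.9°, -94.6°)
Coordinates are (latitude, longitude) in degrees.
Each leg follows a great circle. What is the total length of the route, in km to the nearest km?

Leg A→B: central angle 2.0185 rad, distance 12860.0 km.
Leg B→C: central angle 1.4760 rad, distance 9403.6 km.
Total: 12860.0 + 9403.6 ≈ 22264 km.

22264 km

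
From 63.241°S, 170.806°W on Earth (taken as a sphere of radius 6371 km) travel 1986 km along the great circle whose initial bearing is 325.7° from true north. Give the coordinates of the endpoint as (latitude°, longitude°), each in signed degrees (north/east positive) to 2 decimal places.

Angular distance δ = d/R = 1986/6371 = 0.31173 rad; initial bearing θ = 5.6845 rad.
sin φ₂ = sin φ₁ cos δ + cos φ₁ sin δ cos θ = (-0.8929)(0.9518) + (0.4502)(0.3067)(0.8261) = -0.7358, so φ₂ = -47.37°.
Δλ = atan2(sin θ sin δ cos φ₁, cos δ − sin φ₁ sin φ₂) = atan2(-0.0778, 0.2948) = -14.787°.
λ₂ = -170.806° − 14.787° = -185.59° → 174.41° after wrapping to (−180°, 180°].

-47.37°, 174.41°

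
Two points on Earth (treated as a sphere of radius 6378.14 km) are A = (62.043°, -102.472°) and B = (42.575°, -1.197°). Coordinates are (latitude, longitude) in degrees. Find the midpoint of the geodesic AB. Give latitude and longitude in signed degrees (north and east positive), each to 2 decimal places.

Central angle δ = 1.0121 rad. Interpolating on the sphere with fraction f = 0.5:
P = [sin((1−f)δ)·A + sin(fδ)·B] / sin δ = 0.5716·A + 0.5716·B in Cartesian coordinates,
giving P = (0.3630, -0.2705, 0.8917), i.e. latitude 63.09°, longitude -36.69°.

63.09°, -36.69°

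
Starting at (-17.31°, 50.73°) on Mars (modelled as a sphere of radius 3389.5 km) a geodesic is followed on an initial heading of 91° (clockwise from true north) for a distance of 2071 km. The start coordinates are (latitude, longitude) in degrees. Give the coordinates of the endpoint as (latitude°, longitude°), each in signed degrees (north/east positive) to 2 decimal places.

-14.67°, 87.10°

Angular distance δ = d/R = 2071/3389.5 = 0.61100 rad; initial bearing θ = 1.5882 rad.
sin φ₂ = sin φ₁ cos δ + cos φ₁ sin δ cos θ = (-0.2975)(0.8191) + (0.9547)(0.5737)(-0.0175) = -0.2533, so φ₂ = -14.67°.
Δλ = atan2(sin θ sin δ cos φ₁, cos δ − sin φ₁ sin φ₂) = atan2(0.5476, 0.7437) = 36.366°.
λ₂ = 50.730° + 36.366° = 87.10°.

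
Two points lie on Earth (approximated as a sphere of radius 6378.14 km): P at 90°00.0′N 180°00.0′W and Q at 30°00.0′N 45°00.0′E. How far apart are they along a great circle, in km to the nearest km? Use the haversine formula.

6679 km

In radians: φ₁ = 1.5708, φ₂ = 0.5236, Δλ = -135.000° = -2.3562 rad.
Haversine: a = sin²(Δφ/2) + cos φ₁ cos φ₂ sin²(Δλ/2) = 0.2500 + (0.0000)(0.8660)(0.8536) = 0.25000.
Central angle c = 2·arcsin(√a) = 1.04720 rad.
Distance = R·c = 6378.14 × 1.0472 ≈ 6679 km.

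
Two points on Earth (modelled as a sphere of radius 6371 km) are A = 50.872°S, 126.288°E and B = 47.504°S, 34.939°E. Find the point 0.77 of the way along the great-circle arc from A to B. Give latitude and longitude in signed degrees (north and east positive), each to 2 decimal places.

-54.68°, 51.98°

The central angle between A and B is δ = 0.9741 rad.
With f = 0.77, the slerp weights are sin((1−f)δ)/sin δ = 0.2686 and sin(fδ)/sin δ = 0.8241.
Weighted sum of the unit vectors: (0.2686)·(-0.3735,0.5087,-0.7757) + (0.8241)·(0.5538,0.3869,-0.7373) = (0.3560, 0.4554, -0.8160).
Converting back: φ = atan2(z, √(x²+y²)) = -54.68°, λ = atan2(y, x) = 51.98°.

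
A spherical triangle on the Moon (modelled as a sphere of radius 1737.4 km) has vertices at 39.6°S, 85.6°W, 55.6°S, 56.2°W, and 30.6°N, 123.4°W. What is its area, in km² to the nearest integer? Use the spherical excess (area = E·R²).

190524 km²

Side lengths (central angles): a = 1.8045, b = 1.3699, c = 0.4389 rad; semiperimeter s = 1.8067.
By l'Huilier's theorem, tan(E/4) = √[tan(s/2) tan((s−a)/2) tan((s−b)/2) tan((s−c)/2)], giving spherical excess E = 0.0631 rad.
Area = E·R² = 0.0631 × (1737.4)² ≈ 190524 km².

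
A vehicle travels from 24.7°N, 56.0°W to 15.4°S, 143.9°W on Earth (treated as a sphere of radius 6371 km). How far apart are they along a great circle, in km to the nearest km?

10511 km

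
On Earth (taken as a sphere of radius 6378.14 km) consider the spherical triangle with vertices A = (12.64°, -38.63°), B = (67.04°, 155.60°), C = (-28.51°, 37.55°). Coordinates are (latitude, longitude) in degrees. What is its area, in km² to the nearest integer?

95347607 km²

Side lengths (central angles): a = 2.2152, b = 1.4703, c = 1.7391 rad; semiperimeter s = 2.7122.
By l'Huilier's theorem, tan(E/4) = √[tan(s/2) tan((s−a)/2) tan((s−b)/2) tan((s−c)/2)], giving spherical excess E = 2.3438 rad.
Area = E·R² = 2.3438 × (6378.14)² ≈ 95347607 km².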